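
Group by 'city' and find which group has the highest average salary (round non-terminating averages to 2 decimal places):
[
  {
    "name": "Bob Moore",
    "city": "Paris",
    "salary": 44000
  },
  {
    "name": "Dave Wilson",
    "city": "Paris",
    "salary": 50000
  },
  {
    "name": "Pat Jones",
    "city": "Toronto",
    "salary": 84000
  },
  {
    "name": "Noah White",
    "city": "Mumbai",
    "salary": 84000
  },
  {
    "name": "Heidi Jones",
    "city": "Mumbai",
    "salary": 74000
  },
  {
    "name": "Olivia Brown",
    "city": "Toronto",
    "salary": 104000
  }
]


Group by: city

Groups:
  Mumbai: 2 people, avg salary = 158000/2 = $79000
  Paris: 2 people, avg salary = 94000/2 = $47000
  Toronto: 2 people, avg salary = 188000/2 = $94000

Highest average salary: Toronto ($94000)

Toronto ($94000)


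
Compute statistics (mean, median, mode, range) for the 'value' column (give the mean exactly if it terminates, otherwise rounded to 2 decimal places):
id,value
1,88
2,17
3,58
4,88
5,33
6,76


Data: [88, 17, 58, 88, 33, 76]
Count: 6
Sum: 360
Mean: 360/6 = 60
Sorted: [17, 33, 58, 76, 88, 88]
Median: 67.0
Mode: 88 (2 times)
Range: 88 - 17 = 71
Min: 17, Max: 88

mean=60, median=67.0, mode=88, range=71


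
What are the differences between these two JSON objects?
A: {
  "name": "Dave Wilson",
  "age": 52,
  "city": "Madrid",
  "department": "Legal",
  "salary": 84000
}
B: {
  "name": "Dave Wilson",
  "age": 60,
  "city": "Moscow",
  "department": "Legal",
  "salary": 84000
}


Comparing each field (in key order):
  name: same
  age: DIFFERENT
  city: DIFFERENT
  department: same
  salary: same
Differences:
  age: 52 -> 60
  city: Madrid -> Moscow

2 field(s) changed

2 changes: age, city


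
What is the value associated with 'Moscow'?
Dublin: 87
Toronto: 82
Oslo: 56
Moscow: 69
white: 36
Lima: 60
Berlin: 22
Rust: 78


Looking up key 'Moscow'
Value: 69

69


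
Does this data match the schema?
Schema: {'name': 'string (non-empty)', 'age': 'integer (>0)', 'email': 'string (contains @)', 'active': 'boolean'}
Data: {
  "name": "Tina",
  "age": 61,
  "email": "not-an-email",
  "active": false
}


Validating each field against schema:
  name: OK (non-empty string)
  age: OK (positive integer)
  email: FAIL ("not-an-email" does not contain @)
  active: OK (boolean)

Result: INVALID (1 error: email)

INVALID (1 error: email)


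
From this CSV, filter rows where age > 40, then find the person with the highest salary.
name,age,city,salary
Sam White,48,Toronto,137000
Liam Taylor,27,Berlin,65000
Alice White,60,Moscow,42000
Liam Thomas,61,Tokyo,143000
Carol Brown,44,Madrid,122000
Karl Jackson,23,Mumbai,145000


Filter: age > 40
Sort by: salary (descending)

Filtered records (4):
  Liam Thomas, age 61, salary $143000
  Sam White, age 48, salary $137000
  Carol Brown, age 44, salary $122000
  Alice White, age 60, salary $42000

Highest salary: Liam Thomas ($143000)

Liam Thomas


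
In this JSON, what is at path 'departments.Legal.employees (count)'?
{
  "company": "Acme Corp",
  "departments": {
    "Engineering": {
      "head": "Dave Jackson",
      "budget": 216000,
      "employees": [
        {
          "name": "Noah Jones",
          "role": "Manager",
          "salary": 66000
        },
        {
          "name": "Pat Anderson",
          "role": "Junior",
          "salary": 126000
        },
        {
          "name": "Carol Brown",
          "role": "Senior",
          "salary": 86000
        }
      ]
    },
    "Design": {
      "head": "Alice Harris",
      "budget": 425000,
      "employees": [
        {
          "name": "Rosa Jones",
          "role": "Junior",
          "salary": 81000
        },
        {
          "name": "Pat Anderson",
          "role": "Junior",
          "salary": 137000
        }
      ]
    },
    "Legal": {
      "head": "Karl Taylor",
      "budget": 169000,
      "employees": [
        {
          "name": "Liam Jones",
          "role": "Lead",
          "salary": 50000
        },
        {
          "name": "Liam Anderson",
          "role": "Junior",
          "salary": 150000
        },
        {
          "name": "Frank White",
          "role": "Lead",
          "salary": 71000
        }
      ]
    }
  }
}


Path: departments.Legal.employees (count)

Navigate:
  -> departments
  -> Legal
  -> employees (array, length 3)

3


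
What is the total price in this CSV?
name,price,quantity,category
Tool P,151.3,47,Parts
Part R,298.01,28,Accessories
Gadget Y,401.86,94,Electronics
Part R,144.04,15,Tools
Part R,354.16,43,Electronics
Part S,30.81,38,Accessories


Computing total price:
Values: [151.3, 298.01, 401.86, 144.04, 354.16, 30.81]
Sum = 1380.18

1380.18


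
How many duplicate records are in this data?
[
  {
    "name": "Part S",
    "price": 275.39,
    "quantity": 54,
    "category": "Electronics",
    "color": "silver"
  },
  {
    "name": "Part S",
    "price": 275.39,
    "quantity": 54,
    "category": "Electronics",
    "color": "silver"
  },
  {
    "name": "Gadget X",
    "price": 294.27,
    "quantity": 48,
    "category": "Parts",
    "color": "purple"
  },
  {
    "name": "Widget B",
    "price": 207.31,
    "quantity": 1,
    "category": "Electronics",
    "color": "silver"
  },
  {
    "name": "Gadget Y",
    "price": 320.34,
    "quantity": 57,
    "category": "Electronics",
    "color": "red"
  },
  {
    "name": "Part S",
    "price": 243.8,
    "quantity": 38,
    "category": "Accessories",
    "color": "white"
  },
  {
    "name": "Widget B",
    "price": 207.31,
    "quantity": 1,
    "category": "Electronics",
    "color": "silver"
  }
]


Checking 7 records for duplicates:

  Row 1: Part S ($275.39, qty 54)
  Row 2: Part S ($275.39, qty 54) <-- DUPLICATE
  Row 3: Gadget X ($294.27, qty 48)
  Row 4: Widget B ($207.31, qty 1)
  Row 5: Gadget Y ($320.34, qty 57)
  Row 6: Part S ($243.8, qty 38)
  Row 7: Widget B ($207.31, qty 1) <-- DUPLICATE

Duplicates found: 2
Unique records: 5

2 duplicates, 5 unique


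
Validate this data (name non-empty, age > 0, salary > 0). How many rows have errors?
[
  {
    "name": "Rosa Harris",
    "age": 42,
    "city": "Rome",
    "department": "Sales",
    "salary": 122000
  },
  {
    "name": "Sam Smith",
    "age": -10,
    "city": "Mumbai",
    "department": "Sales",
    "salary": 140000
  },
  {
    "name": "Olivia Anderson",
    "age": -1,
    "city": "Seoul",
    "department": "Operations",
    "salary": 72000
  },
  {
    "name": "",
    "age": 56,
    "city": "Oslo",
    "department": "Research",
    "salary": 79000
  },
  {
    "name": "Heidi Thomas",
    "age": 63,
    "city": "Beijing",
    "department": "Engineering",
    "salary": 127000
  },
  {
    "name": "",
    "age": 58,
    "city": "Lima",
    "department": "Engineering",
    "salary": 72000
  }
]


Validating 6 records:
Rules: name non-empty, age > 0, salary > 0

  Row 1 (Rosa Harris): OK
  Row 2 (Sam Smith): negative age: -10
  Row 3 (Olivia Anderson): negative age: -1
  Row 4 (???): empty name
  Row 5 (Heidi Thomas): OK
  Row 6 (???): empty name

Total errors: 4

4 errors


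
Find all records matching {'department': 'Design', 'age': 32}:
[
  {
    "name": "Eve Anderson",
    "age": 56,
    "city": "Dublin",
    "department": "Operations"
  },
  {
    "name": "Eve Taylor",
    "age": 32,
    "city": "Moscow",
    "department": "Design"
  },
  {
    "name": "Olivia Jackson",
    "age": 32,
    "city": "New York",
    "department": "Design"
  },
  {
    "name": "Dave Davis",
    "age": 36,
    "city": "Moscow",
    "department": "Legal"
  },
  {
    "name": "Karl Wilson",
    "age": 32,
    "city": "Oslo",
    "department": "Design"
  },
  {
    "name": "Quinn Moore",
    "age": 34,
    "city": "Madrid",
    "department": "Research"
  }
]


Search criteria: {'department': 'Design', 'age': 32}

Checking 6 records:
  Eve Anderson: {department: Operations, age: 56}
  Eve Taylor: {department: Design, age: 32} <-- MATCH
  Olivia Jackson: {department: Design, age: 32} <-- MATCH
  Dave Davis: {department: Legal, age: 36}
  Karl Wilson: {department: Design, age: 32} <-- MATCH
  Quinn Moore: {department: Research, age: 34}

Matches: ["Eve Taylor", "Olivia Jackson", "Karl Wilson"]

["Eve Taylor", "Olivia Jackson", "Karl Wilson"]


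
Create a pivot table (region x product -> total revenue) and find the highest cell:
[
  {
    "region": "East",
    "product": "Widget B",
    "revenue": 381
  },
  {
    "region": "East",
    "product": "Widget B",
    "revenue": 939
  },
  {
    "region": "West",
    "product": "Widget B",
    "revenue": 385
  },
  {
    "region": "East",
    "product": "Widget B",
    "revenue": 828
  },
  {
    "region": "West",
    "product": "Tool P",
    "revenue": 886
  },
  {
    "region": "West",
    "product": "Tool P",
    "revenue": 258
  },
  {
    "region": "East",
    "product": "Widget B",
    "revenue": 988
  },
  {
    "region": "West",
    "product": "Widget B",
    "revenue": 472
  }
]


Pivot: region (rows) x product (columns) -> total revenue

     Tool P        Widget B    
East             0          3136  
West          1144           857  

Highest: East / Widget B = $3136

East / Widget B = $3136


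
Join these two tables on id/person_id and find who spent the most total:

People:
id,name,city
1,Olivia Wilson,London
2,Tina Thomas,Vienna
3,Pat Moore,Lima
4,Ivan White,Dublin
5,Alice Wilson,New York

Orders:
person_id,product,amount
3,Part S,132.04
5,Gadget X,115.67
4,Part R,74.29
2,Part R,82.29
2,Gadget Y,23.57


Join on: people.id = orders.person_id

Joined rows:
  Pat Moore (Lima) bought Part S for $132.04
  Alice Wilson (New York) bought Gadget X for $115.67
  Ivan White (Dublin) bought Part R for $74.29
  Tina Thomas (Vienna) bought Part R for $82.29
  Tina Thomas (Vienna) bought Gadget Y for $23.57

Total per person:
  Pat Moore: $132.04
  Alice Wilson: $115.67
  Tina Thomas: $105.86
  Ivan White: $74.29

Top spender: Pat Moore ($132.04)

Pat Moore ($132.04)


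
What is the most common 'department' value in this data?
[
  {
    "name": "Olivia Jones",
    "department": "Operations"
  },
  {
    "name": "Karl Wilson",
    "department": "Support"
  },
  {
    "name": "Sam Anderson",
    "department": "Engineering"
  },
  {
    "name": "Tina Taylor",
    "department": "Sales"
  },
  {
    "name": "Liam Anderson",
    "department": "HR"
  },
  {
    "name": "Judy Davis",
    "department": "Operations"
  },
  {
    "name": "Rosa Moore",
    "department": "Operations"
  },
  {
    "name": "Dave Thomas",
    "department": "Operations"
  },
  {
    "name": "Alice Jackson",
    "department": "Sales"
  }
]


Counting 'department' values across 9 records:

  Operations: 4 ####
  Sales: 2 ##
  Support: 1 #
  Engineering: 1 #
  HR: 1 #

Most common: Operations (4 times)

Operations (4 times)


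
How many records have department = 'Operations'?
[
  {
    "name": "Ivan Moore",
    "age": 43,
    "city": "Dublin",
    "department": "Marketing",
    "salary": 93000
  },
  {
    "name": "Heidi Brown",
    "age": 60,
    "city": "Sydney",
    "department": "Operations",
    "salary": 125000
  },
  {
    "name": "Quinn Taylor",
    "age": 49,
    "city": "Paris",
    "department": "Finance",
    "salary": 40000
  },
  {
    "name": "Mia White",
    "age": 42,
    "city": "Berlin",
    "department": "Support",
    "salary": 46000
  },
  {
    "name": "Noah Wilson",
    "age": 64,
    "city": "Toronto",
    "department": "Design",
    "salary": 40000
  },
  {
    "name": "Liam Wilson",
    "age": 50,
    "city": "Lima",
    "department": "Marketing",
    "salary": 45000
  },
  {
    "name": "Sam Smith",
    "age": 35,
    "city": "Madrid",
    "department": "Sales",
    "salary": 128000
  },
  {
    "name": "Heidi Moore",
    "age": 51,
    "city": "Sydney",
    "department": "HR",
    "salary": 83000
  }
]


Data: 8 records
Condition: department = 'Operations'

Checking each record:
  Ivan Moore: Marketing
  Heidi Brown: Operations MATCH
  Quinn Taylor: Finance
  Mia White: Support
  Noah Wilson: Design
  Liam Wilson: Marketing
  Sam Smith: Sales
  Heidi Moore: HR

Count: 1

1


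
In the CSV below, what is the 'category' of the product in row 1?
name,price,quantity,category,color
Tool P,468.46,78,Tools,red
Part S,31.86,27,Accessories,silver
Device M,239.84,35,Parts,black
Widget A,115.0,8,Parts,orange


Query: Row 1 ('Tool P'), column 'category'
Value: Tools

Tools


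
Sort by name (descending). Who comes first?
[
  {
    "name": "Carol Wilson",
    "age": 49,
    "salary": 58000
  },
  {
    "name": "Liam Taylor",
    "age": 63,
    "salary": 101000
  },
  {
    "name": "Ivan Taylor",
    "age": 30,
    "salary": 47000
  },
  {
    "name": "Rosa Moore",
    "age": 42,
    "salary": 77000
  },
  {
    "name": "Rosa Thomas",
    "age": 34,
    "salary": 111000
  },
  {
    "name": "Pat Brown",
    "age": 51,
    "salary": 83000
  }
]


Sort by: name (descending)

Sorted order:
  1. Rosa Thomas (name = Rosa Thomas)
  2. Rosa Moore (name = Rosa Moore)
  3. Pat Brown (name = Pat Brown)
  4. Liam Taylor (name = Liam Taylor)
  5. Ivan Taylor (name = Ivan Taylor)
  6. Carol Wilson (name = Carol Wilson)

First: Rosa Thomas

Rosa Thomas


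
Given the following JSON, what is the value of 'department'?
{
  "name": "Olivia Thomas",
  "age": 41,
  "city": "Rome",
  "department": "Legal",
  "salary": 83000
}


Looking up field 'department'
Value: Legal

Legal


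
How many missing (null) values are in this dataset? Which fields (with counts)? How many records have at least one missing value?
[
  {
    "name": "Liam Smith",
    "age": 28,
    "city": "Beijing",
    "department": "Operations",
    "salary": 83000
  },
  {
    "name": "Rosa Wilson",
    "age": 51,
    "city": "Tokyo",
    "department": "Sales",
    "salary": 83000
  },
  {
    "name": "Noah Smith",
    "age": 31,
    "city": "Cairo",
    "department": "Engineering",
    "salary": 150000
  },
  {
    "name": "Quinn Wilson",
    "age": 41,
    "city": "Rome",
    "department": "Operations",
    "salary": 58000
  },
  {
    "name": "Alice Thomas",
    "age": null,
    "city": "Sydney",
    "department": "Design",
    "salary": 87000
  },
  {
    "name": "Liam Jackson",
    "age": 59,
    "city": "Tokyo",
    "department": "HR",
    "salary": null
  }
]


Checking for missing (null) values in 6 records:

  Liam Smith: complete
  Rosa Wilson: complete
  Noah Smith: complete
  Quinn Wilson: complete
  Alice Thomas: age
  Liam Jackson: salary

Per field:
  name: 0 missing
  age: 1 missing
  city: 0 missing
  department: 0 missing
  salary: 1 missing

Total missing values: 2
Records with any missing: 2

2 missing values (age: 1, salary: 1); 2 incomplete records


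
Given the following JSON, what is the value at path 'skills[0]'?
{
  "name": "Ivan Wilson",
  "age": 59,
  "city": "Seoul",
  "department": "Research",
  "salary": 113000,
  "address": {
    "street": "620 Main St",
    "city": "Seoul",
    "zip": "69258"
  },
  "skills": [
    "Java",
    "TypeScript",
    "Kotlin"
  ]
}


Query: skills[0]
Path: skills -> first element
Value: Java

Java


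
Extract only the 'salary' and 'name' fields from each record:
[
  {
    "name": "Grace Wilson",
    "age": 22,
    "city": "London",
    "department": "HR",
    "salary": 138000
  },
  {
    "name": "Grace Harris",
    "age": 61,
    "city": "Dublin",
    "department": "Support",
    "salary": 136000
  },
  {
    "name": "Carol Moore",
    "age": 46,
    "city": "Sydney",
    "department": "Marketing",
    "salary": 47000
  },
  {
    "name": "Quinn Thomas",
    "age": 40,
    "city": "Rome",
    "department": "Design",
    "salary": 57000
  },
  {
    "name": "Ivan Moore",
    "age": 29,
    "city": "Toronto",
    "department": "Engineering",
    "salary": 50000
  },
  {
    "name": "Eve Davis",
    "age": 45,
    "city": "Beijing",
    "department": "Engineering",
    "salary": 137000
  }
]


Original: 6 records with fields: name, age, city, department, salary
Keep: ['salary', 'name']
Drop: ['age', 'city', 'department']
Result: 6 records, 2 fields each

[
  {
    "salary": 138000,
    "name": "Grace Wilson"
  },
  {
    "salary": 136000,
    "name": "Grace Harris"
  },
  {
    "salary": 47000,
    "name": "Carol Moore"
  },
  {
    "salary": 57000,
    "name": "Quinn Thomas"
  },
  {
    "salary": 50000,
    "name": "Ivan Moore"
  },
  {
    "salary": 137000,
    "name": "Eve Davis"
  }
]


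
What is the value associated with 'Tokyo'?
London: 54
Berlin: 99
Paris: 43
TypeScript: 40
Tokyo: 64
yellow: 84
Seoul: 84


Looking up key 'Tokyo'
Value: 64

64


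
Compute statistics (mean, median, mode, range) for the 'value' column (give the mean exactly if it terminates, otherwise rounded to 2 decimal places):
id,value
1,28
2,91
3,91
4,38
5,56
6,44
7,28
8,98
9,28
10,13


Data: [28, 91, 91, 38, 56, 44, 28, 98, 28, 13]
Count: 10
Sum: 515
Mean: 515/10 = 51.5
Sorted: [13, 28, 28, 28, 38, 44, 56, 91, 91, 98]
Median: 41.0
Mode: 28 (3 times)
Range: 98 - 13 = 85
Min: 13, Max: 98

mean=51.5, median=41.0, mode=28, range=85


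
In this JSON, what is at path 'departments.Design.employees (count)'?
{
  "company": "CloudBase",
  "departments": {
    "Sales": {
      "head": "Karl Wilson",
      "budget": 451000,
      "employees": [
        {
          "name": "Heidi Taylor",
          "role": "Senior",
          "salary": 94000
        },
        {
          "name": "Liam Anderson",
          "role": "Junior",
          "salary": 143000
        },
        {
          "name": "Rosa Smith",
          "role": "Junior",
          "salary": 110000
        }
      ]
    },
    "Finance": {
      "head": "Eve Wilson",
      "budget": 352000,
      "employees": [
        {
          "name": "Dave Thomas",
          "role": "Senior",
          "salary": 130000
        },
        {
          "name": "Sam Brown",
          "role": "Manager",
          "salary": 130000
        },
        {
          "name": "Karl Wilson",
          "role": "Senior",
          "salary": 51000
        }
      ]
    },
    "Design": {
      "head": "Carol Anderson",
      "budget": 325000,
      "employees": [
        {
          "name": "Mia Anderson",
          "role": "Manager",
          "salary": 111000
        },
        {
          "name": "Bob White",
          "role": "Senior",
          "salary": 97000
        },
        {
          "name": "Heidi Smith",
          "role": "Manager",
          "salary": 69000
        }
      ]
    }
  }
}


Path: departments.Design.employees (count)

Navigate:
  -> departments
  -> Design
  -> employees (array, length 3)

3


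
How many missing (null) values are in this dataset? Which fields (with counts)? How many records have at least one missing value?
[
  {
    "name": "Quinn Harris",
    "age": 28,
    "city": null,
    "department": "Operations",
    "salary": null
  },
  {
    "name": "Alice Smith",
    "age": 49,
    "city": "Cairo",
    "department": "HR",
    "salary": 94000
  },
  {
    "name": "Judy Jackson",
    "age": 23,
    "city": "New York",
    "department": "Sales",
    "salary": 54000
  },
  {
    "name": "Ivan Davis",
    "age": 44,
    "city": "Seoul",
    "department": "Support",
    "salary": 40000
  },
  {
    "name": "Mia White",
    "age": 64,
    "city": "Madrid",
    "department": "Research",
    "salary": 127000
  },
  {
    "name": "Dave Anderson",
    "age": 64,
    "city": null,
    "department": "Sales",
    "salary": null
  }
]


Checking for missing (null) values in 6 records:

  Quinn Harris: city, salary
  Alice Smith: complete
  Judy Jackson: complete
  Ivan Davis: complete
  Mia White: complete
  Dave Anderson: city, salary

Per field:
  name: 0 missing
  age: 0 missing
  city: 2 missing
  department: 0 missing
  salary: 2 missing

Total missing values: 4
Records with any missing: 2

4 missing values (city: 2, salary: 2); 2 incomplete records


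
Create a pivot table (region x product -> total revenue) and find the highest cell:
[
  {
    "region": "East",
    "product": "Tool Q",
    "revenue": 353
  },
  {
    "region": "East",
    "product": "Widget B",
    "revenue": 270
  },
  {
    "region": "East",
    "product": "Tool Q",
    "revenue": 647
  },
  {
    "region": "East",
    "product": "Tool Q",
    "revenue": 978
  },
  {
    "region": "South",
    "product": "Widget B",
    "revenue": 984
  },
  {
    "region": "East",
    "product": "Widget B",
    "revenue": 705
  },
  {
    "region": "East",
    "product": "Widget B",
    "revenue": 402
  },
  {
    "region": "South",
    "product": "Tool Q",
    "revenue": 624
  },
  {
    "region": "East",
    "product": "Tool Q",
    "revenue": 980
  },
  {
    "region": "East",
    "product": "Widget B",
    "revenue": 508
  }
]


Pivot: region (rows) x product (columns) -> total revenue

     Tool Q        Widget B    
East          2958          1885  
South          624           984  

Highest: East / Tool Q = $2958

East / Tool Q = $2958


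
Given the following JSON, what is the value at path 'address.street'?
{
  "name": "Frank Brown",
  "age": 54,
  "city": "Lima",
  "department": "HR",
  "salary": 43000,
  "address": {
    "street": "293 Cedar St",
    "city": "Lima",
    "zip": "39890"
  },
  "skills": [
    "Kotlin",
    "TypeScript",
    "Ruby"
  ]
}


Query: address.street
Path: address -> street
Value: 293 Cedar St

293 Cedar St


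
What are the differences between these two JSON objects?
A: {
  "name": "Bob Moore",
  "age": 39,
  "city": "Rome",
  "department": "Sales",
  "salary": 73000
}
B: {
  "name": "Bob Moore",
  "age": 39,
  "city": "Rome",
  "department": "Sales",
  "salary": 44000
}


Comparing each field (in key order):
  name: same
  age: same
  city: same
  department: same
  salary: DIFFERENT
Differences:
  salary: 73000 -> 44000

1 field(s) changed

1 change: salary


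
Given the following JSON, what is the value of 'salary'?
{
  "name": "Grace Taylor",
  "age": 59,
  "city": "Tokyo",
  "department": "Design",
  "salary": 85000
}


Looking up field 'salary'
Value: 85000

85000


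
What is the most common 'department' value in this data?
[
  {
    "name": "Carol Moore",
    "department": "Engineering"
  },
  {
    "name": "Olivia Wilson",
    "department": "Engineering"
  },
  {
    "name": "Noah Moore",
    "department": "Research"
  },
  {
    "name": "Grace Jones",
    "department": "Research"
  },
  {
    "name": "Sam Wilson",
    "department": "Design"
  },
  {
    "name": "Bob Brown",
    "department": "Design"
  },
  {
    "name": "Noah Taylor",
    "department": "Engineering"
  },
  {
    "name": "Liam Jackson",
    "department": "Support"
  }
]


Counting 'department' values across 8 records:

  Engineering: 3 ###
  Research: 2 ##
  Design: 2 ##
  Support: 1 #

Most common: Engineering (3 times)

Engineering (3 times)


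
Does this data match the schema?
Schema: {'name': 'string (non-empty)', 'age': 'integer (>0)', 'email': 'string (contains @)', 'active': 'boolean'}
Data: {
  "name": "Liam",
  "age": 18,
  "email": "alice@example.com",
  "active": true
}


Validating each field against schema:
  name: OK (non-empty string)
  age: OK (positive integer)
  email: OK (string with @)
  active: OK (boolean)

Result: VALID

VALID


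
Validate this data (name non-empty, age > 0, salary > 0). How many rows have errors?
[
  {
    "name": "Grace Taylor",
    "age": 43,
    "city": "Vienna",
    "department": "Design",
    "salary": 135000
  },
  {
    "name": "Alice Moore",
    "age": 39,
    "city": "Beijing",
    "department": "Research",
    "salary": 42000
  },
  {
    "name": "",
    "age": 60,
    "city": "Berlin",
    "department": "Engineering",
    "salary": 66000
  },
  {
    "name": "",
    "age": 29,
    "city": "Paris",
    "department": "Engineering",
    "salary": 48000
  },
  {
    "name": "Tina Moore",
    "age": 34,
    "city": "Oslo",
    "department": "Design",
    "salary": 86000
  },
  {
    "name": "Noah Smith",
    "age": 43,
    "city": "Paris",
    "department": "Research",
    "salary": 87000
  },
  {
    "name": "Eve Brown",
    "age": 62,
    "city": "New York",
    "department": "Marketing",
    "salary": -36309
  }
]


Validating 7 records:
Rules: name non-empty, age > 0, salary > 0

  Row 1 (Grace Taylor): OK
  Row 2 (Alice Moore): OK
  Row 3 (???): empty name
  Row 4 (???): empty name
  Row 5 (Tina Moore): OK
  Row 6 (Noah Smith): OK
  Row 7 (Eve Brown): negative salary: -36309

Total errors: 3

3 errors


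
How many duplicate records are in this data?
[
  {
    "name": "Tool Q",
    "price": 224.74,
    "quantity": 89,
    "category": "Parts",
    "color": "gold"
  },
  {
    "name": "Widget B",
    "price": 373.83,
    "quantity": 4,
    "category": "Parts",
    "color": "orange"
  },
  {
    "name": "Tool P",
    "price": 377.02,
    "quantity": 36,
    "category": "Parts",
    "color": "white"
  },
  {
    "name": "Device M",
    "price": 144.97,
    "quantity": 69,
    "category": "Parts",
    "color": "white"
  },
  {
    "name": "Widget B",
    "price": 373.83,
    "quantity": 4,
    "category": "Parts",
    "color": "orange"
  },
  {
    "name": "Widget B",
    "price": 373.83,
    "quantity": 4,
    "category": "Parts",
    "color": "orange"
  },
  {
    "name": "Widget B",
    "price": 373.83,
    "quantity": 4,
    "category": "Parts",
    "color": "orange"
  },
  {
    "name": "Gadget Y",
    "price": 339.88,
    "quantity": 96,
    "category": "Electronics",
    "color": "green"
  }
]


Checking 8 records for duplicates:

  Row 1: Tool Q ($224.74, qty 89)
  Row 2: Widget B ($373.83, qty 4)
  Row 3: Tool P ($377.02, qty 36)
  Row 4: Device M ($144.97, qty 69)
  Row 5: Widget B ($373.83, qty 4) <-- DUPLICATE
  Row 6: Widget B ($373.83, qty 4) <-- DUPLICATE
  Row 7: Widget B ($373.83, qty 4) <-- DUPLICATE
  Row 8: Gadget Y ($339.88, qty 96)

Duplicates found: 3
Unique records: 5

3 duplicates, 5 unique


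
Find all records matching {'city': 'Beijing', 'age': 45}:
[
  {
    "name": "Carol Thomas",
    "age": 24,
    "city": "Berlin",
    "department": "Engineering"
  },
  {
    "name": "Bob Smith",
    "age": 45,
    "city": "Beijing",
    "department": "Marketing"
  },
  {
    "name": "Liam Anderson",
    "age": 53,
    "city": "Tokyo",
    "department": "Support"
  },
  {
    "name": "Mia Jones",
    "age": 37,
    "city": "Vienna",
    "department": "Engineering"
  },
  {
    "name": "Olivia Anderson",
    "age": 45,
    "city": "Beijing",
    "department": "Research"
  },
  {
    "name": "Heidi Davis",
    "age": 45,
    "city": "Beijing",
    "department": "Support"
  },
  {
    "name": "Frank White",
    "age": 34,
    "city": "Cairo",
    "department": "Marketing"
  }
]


Search criteria: {'city': 'Beijing', 'age': 45}

Checking 7 records:
  Carol Thomas: {city: Berlin, age: 24}
  Bob Smith: {city: Beijing, age: 45} <-- MATCH
  Liam Anderson: {city: Tokyo, age: 53}
  Mia Jones: {city: Vienna, age: 37}
  Olivia Anderson: {city: Beijing, age: 45} <-- MATCH
  Heidi Davis: {city: Beijing, age: 45} <-- MATCH
  Frank White: {city: Cairo, age: 34}

Matches: ["Bob Smith", "Olivia Anderson", "Heidi Davis"]

["Bob Smith", "Olivia Anderson", "Heidi Davis"]


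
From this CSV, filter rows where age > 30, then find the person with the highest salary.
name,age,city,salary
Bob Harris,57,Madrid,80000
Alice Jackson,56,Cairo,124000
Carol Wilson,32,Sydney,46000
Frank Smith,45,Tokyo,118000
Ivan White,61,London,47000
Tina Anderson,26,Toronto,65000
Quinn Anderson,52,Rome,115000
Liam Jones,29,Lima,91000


Filter: age > 30
Sort by: salary (descending)

Filtered records (6):
  Alice Jackson, age 56, salary $124000
  Frank Smith, age 45, salary $118000
  Quinn Anderson, age 52, salary $115000
  Bob Harris, age 57, salary $80000
  Ivan White, age 61, salary $47000
  Carol Wilson, age 32, salary $46000

Highest salary: Alice Jackson ($124000)

Alice Jackson


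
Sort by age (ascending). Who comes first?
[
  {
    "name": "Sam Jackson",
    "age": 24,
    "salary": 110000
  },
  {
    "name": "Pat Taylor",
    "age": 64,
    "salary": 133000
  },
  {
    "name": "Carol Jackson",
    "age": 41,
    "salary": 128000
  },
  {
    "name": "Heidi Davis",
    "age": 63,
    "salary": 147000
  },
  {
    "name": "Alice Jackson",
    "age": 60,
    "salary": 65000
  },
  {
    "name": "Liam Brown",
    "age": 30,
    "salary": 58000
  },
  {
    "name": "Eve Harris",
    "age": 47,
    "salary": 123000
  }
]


Sort by: age (ascending)

Sorted order:
  1. Sam Jackson (age = 24)
  2. Liam Brown (age = 30)
  3. Carol Jackson (age = 41)
  4. Eve Harris (age = 47)
  5. Alice Jackson (age = 60)
  6. Heidi Davis (age = 63)
  7. Pat Taylor (age = 64)

First: Sam Jackson

Sam Jackson


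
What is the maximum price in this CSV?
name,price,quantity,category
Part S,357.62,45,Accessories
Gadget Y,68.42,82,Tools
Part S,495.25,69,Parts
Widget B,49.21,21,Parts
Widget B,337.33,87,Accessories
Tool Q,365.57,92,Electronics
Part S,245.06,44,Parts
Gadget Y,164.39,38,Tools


Computing maximum price:
Values: [357.62, 68.42, 495.25, 49.21, 337.33, 365.57, 245.06, 164.39]
Max = 495.25

495.25


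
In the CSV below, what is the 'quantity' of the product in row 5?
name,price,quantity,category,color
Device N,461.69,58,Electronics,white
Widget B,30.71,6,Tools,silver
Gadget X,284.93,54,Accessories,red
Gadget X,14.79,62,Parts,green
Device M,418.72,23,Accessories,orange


Query: Row 5 ('Device M'), column 'quantity'
Value: 23

23


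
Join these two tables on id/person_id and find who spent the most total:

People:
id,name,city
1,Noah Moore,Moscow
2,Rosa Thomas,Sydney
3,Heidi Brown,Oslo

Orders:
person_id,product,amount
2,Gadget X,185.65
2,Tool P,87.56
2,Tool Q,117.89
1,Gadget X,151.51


Join on: people.id = orders.person_id

Joined rows:
  Rosa Thomas (Sydney) bought Gadget X for $185.65
  Rosa Thomas (Sydney) bought Tool P for $87.56
  Rosa Thomas (Sydney) bought Tool Q for $117.89
  Noah Moore (Moscow) bought Gadget X for $151.51

Total per person:
  Rosa Thomas: $391.10
  Noah Moore: $151.51

Top spender: Rosa Thomas ($391.10)

Rosa Thomas ($391.10)


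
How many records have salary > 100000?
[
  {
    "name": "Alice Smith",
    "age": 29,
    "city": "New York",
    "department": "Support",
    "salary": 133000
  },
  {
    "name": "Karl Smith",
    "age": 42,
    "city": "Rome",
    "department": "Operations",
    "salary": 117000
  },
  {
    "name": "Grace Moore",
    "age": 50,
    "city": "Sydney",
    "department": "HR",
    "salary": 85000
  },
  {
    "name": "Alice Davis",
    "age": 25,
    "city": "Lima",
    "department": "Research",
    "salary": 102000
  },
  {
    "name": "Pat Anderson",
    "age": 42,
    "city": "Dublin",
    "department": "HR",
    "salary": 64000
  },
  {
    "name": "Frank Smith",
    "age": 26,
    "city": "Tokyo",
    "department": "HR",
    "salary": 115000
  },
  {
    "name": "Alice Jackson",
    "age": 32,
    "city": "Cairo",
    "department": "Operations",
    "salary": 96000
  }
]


Data: 7 records
Condition: salary > 100000

Checking each record:
  Alice Smith: 133000 MATCH
  Karl Smith: 117000 MATCH
  Grace Moore: 85000
  Alice Davis: 102000 MATCH
  Pat Anderson: 64000
  Frank Smith: 115000 MATCH
  Alice Jackson: 96000

Count: 4

4


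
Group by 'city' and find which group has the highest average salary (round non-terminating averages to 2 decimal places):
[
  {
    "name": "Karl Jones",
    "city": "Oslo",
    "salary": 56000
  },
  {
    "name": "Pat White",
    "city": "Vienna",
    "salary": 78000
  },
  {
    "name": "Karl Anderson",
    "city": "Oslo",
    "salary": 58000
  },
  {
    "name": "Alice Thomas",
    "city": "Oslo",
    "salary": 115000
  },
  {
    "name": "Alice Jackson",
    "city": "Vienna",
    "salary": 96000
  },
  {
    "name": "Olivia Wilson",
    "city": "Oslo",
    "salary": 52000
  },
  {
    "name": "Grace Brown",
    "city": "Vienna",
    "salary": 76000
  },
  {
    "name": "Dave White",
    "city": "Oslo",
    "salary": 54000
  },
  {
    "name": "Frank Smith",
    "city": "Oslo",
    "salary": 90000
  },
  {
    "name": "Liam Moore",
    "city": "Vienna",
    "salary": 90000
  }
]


Group by: city

Groups:
  Oslo: 6 people, avg salary = 425000/6 ≈ $70833.33
  Vienna: 4 people, avg salary = 340000/4 = $85000

Highest average salary: Vienna ($85000)

Vienna ($85000)


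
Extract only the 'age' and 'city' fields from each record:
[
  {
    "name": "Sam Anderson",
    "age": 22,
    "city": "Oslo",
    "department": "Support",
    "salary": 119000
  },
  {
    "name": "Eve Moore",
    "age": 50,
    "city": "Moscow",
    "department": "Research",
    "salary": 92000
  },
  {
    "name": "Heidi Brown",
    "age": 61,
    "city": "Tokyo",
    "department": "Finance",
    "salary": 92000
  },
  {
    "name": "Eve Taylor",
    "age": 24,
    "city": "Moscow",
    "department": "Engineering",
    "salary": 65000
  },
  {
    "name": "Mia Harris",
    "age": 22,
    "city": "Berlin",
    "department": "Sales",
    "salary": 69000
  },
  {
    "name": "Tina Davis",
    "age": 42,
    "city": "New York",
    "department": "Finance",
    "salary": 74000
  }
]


Original: 6 records with fields: name, age, city, department, salary
Keep: ['age', 'city']
Drop: ['name', 'department', 'salary']
Result: 6 records, 2 fields each

[
  {
    "age": 22,
    "city": "Oslo"
  },
  {
    "age": 50,
    "city": "Moscow"
  },
  {
    "age": 61,
    "city": "Tokyo"
  },
  {
    "age": 24,
    "city": "Moscow"
  },
  {
    "age": 22,
    "city": "Berlin"
  },
  {
    "age": 42,
    "city": "New York"
  }
]


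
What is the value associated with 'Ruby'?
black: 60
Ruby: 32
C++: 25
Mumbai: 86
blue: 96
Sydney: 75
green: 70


Looking up key 'Ruby'
Value: 32

32


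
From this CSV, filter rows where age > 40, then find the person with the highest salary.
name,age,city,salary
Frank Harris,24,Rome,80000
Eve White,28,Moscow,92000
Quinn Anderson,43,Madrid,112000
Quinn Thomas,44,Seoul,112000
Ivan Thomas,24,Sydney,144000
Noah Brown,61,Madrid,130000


Filter: age > 40
Sort by: salary (descending)

Filtered records (3):
  Noah Brown, age 61, salary $130000
  Quinn Anderson, age 43, salary $112000
  Quinn Thomas, age 44, salary $112000

Highest salary: Noah Brown ($130000)

Noah Brown


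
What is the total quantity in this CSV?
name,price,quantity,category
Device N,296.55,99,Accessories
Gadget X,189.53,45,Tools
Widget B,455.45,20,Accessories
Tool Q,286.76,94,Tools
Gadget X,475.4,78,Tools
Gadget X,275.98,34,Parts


Computing total quantity:
Values: [99, 45, 20, 94, 78, 34]
Sum = 370

370


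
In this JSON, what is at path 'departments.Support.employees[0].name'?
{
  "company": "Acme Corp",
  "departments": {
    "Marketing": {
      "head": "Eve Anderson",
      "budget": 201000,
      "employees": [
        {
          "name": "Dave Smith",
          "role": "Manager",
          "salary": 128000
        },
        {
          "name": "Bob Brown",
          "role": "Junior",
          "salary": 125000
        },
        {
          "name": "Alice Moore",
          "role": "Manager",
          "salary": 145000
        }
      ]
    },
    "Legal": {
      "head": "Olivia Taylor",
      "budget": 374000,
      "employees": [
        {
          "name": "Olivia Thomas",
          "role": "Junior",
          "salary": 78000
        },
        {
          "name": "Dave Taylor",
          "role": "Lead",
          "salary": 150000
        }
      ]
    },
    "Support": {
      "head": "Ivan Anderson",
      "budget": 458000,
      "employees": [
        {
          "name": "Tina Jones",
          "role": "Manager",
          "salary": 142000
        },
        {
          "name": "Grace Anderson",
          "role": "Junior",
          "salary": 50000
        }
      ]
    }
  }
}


Path: departments.Support.employees[0].name

Navigate:
  -> departments
  -> Support
  -> employees[0].name = 'Tina Jones'

Tina Jones


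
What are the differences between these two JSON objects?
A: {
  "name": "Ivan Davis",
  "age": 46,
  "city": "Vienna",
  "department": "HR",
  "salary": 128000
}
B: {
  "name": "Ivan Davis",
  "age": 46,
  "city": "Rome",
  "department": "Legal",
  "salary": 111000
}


Comparing each field (in key order):
  name: same
  age: same
  city: DIFFERENT
  department: DIFFERENT
  salary: DIFFERENT
Differences:
  city: Vienna -> Rome
  department: HR -> Legal
  salary: 128000 -> 111000

3 field(s) changed

3 changes: city, department, salary


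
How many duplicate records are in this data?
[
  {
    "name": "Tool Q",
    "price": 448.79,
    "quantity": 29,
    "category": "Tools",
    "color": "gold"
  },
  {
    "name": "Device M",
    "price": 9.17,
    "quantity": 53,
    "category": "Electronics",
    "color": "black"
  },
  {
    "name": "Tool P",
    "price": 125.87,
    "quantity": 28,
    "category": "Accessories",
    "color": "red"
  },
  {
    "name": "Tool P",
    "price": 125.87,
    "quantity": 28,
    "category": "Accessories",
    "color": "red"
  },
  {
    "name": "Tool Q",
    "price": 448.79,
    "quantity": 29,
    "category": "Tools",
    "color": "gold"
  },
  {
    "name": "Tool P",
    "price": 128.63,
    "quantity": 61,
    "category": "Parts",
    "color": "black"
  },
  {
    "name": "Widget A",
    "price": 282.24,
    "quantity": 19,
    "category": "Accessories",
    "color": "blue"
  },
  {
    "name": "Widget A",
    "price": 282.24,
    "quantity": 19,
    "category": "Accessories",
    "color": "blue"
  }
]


Checking 8 records for duplicates:

  Row 1: Tool Q ($448.79, qty 29)
  Row 2: Device M ($9.17, qty 53)
  Row 3: Tool P ($125.87, qty 28)
  Row 4: Tool P ($125.87, qty 28) <-- DUPLICATE
  Row 5: Tool Q ($448.79, qty 29) <-- DUPLICATE
  Row 6: Tool P ($128.63, qty 61)
  Row 7: Widget A ($282.24, qty 19)
  Row 8: Widget A ($282.24, qty 19) <-- DUPLICATE

Duplicates found: 3
Unique records: 5

3 duplicates, 5 unique


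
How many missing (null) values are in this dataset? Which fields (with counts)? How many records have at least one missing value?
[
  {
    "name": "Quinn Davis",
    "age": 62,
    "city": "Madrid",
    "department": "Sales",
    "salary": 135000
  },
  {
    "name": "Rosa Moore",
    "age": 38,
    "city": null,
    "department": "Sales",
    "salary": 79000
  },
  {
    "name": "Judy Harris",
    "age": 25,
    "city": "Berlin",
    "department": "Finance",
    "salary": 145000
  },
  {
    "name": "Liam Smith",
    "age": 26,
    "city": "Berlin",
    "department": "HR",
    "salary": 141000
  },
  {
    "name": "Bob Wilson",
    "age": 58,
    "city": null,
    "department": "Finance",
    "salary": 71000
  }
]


Checking for missing (null) values in 5 records:

  Quinn Davis: complete
  Rosa Moore: city
  Judy Harris: complete
  Liam Smith: complete
  Bob Wilson: city

Per field:
  name: 0 missing
  age: 0 missing
  city: 2 missing
  department: 0 missing
  salary: 0 missing

Total missing values: 2
Records with any missing: 2

2 missing values (city: 2); 2 incomplete records


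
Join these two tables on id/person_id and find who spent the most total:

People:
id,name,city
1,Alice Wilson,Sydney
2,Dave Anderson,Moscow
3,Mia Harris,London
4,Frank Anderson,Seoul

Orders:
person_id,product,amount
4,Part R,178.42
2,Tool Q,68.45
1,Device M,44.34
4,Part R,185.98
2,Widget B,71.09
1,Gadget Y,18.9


Join on: people.id = orders.person_id

Joined rows:
  Frank Anderson (Seoul) bought Part R for $178.42
  Dave Anderson (Moscow) bought Tool Q for $68.45
  Alice Wilson (Sydney) bought Device M for $44.34
  Frank Anderson (Seoul) bought Part R for $185.98
  Dave Anderson (Moscow) bought Widget B for $71.09
  Alice Wilson (Sydney) bought Gadget Y for $18.9

Total per person:
  Frank Anderson: $364.40
  Dave Anderson: $139.54
  Alice Wilson: $63.24

Top spender: Frank Anderson ($364.40)

Frank Anderson ($364.40)


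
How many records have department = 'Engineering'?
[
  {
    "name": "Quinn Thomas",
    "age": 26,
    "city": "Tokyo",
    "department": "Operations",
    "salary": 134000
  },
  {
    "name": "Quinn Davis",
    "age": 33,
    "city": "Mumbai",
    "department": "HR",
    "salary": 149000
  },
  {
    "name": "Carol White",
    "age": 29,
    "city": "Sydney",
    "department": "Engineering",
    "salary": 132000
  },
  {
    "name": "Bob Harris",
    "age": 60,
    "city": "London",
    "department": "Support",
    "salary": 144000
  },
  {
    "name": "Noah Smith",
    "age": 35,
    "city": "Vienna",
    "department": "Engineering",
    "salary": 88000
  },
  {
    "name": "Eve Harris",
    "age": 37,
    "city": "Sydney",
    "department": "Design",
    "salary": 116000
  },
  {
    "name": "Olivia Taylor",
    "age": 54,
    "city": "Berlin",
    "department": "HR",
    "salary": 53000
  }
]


Data: 7 records
Condition: department = 'Engineering'

Checking each record:
  Quinn Thomas: Operations
  Quinn Davis: HR
  Carol White: Engineering MATCH
  Bob Harris: Support
  Noah Smith: Engineering MATCH
  Eve Harris: Design
  Olivia Taylor: HR

Count: 2

2
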